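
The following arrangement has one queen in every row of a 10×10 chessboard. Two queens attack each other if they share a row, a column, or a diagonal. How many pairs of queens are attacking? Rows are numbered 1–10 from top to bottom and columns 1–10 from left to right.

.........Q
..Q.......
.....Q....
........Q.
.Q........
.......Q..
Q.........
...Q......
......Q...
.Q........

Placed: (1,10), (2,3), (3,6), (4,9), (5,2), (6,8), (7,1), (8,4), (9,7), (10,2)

2

Same column: (5,2)–(10,2) (column 2).
Same diagonal: (8,4)–(10,2) (|8−10| = |4−2| = 2).
Total attacking pairs: 2.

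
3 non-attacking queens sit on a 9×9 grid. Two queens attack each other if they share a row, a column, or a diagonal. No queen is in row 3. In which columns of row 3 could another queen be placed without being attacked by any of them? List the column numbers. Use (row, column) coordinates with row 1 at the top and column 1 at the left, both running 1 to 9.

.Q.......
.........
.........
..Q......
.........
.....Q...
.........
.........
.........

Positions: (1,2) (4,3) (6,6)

(1,2) attacks row 3 at column 2 and diagonals 4.
(4,3) attacks row 3 at column 3 and diagonals 2, 4.
(6,6) attacks row 3 at column 6 and diagonals 3, 9.
Attacked columns: {2, 3, 4, 6, 9}. Safe: {1, 5, 7, 8}.

columns 1, 5, 7, 8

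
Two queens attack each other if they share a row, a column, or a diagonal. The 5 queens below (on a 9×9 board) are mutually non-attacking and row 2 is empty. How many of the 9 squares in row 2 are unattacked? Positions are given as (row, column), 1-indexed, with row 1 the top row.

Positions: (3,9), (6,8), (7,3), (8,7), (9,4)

(3,9) attacks row 2 at column 9 and diagonals 8.
(6,8) attacks row 2 at column 8 and diagonals 4.
(7,3) attacks row 2 at column 3 and diagonals 8.
(8,7) attacks row 2 at column 7 and diagonals 1.
(9,4) attacks row 2 at column 4.
Attacked columns: {1, 3, 4, 7, 8, 9}. Safe: {2, 5, 6}.

3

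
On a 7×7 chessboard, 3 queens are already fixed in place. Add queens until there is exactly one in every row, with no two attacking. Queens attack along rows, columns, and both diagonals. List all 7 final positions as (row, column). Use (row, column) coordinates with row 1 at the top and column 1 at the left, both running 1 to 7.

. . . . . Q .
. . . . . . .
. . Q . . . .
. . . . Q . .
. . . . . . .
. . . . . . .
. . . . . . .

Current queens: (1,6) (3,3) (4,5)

Row 2: attacked by (1,6)→{5,6,7}; (3,3)→{2,3,4}; (4,5)→{3,5,7}. Safe: 1. Place at column 1.
Row 5: attacked by (1,6)→{2,6}; (2,1)→{1,4}; (3,3)→{1,3,5}; (4,5)→{4,5,6}. Safe: 7. Place at column 7.
Row 6: attacked by (1,6)→{1,6}; (2,1)→{1,5}; (3,3)→{3,6}; (4,5)→{3,5,7}; (5,7)→{6,7}. Safe: 2, 4. Place at column 2.
Row 7: attacked by (1,6)→{6}; (2,1)→{1,6}; (3,3)→{3,7}; (4,5)→{2,5}; (5,7)→{5,7}; (6,2)→{1,2,3}. Safe: 4. Place at column 4.
Columns [6, 1, 3, 5, 7, 2, 4], r−c [-5, 1, 0, -1, -2, 4, 3], r+c [7, 3, 6, 9, 12, 8, 11] are all distinct, so no two queens attack.

(1,6) (2,1) (3,3) (4,5) (5,7) (6,2) (7,4)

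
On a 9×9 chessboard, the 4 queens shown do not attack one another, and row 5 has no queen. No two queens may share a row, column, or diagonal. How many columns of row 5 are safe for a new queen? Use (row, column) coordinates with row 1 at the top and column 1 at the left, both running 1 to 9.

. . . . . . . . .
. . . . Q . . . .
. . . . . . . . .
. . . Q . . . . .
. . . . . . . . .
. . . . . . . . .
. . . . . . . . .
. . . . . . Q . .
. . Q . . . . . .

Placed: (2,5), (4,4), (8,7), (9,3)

3

(2,5) attacks row 5 at column 5 and diagonals 2, 8.
(4,4) attacks row 5 at column 4 and diagonals 3, 5.
(8,7) attacks row 5 at column 7 and diagonals 4.
(9,3) attacks row 5 at column 3 and diagonals 7.
Attacked columns: {2, 3, 4, 5, 7, 8}. Safe: {1, 6, 9}.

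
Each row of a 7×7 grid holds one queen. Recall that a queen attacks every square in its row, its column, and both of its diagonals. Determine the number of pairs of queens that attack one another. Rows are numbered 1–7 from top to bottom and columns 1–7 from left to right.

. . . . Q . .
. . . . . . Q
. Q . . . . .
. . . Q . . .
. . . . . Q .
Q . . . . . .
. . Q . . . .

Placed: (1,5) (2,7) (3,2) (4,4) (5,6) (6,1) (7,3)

0

All columns are distinct and no two queens satisfy |Δrow| = |Δcol|, so no pair attacks.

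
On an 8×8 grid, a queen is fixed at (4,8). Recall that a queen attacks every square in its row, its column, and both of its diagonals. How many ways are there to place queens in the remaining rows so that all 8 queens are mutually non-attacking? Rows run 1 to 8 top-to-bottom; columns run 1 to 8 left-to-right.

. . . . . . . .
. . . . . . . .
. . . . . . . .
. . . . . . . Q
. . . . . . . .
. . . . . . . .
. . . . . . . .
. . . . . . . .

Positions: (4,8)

18

Branch on row 1: col 1 → 1; col 2 → 2; col 3 → 4; col 4 → 5; col 6 → 4; col 7 → 2.
Sum: 1 + 2 + 4 + 5 + 4 + 2 = 18.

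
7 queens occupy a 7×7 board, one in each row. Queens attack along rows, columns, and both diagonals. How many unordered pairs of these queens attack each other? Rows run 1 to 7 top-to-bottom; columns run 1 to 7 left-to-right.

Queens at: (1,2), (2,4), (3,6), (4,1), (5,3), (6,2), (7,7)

2

Same column: (1,2)–(6,2) (column 2).
Same diagonal: (5,3)–(6,2) (|5−6| = |3−2| = 1).
Total attacking pairs: 2.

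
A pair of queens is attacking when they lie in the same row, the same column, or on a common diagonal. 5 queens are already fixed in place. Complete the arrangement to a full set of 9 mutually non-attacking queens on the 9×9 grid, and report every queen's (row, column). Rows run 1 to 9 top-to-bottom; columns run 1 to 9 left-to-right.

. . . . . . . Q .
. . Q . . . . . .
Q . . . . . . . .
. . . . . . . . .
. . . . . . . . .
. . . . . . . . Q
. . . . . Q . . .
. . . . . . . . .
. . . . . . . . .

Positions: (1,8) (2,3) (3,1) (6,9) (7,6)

Row 4: attacked by (1,8)→{5,8}; (2,3)→{1,3,5}; (3,1)→{1,2}; (6,9)→{7,9}; (7,6)→{3,6,9}. Safe: 4. Place at column 4.
Row 5: attacked by (1,8)→{4,8}; (2,3)→{3,6}; (3,1)→{1,3}; (4,4)→{3,4,5}; (6,9)→{8,9}; (7,6)→{4,6,8}. Safe: 2, 7. Place at column 7.
Row 8: attacked by (1,8)→{1,8}; (2,3)→{3,9}; (3,1)→{1,6}; (4,4)→{4,8}; (5,7)→{4,7}; (6,9)→{7,9}; (7,6)→{5,6,7}. Safe: 2. Place at column 2.
Row 9: attacked by (1,8)→{8}; (2,3)→{3}; (3,1)→{1,7}; (4,4)→{4,9}; (5,7)→{3,7}; (6,9)→{6,9}; (7,6)→{4,6,8}; (8,2)→{1,2,3}. Safe: 5. Place at column 5.
Columns [8, 3, 1, 4, 7, 9, 6, 2, 5], r−c [-7, -1, 2, 0, -2, -3, 1, 6, 4], r+c [9, 5, 4, 8, 12, 15, 13, 10, 14] are all distinct, so no two queens attack.

(1,8) (2,3) (3,1) (4,4) (5,7) (6,9) (7,6) (8,2) (9,5)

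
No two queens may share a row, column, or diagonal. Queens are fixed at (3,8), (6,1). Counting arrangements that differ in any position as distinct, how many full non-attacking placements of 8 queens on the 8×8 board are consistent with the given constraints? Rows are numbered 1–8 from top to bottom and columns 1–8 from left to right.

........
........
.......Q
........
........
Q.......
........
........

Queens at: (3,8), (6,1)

Branch on row 1: col 2 → 0; col 3 → 1; col 4 → 2; col 5 → 1; col 7 → 1.
Sum: 0 + 1 + 2 + 1 + 1 = 5.

5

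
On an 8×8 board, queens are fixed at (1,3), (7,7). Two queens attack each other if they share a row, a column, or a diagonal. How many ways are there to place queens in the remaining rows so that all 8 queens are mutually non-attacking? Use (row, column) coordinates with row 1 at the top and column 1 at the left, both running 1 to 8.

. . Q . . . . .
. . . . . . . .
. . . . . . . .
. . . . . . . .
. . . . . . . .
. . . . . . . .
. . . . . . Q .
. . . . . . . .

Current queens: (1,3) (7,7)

5

Branch on row 2: col 1 → 0; col 5 → 1; col 6 → 4; col 8 → 0.
Sum: 0 + 1 + 4 + 0 = 5.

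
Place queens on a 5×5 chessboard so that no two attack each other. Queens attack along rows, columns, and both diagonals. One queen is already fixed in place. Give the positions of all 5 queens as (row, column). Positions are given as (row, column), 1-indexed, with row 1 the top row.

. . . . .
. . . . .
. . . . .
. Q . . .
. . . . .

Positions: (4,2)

(1,3) (2,1) (3,4) (4,2) (5,5)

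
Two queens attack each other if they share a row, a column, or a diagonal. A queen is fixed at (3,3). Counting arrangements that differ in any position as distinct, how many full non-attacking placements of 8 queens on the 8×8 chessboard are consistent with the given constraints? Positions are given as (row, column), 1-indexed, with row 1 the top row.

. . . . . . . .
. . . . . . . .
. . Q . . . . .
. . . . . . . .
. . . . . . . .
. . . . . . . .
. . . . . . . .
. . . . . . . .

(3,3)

4

Branch on row 1: col 2 → 1; col 4 → 1; col 6 → 0; col 7 → 2; col 8 → 0.
Sum: 1 + 1 + 0 + 2 + 0 = 4.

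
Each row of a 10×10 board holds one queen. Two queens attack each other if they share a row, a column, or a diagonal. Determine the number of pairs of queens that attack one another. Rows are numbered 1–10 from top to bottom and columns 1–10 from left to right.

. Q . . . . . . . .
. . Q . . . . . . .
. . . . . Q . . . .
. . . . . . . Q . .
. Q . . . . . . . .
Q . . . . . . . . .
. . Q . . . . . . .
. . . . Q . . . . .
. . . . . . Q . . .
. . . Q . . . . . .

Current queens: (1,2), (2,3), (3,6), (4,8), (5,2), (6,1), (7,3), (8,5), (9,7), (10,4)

Same column: (1,2)–(5,2) (column 2); (2,3)–(7,3) (column 3).
Same diagonal: (1,2)–(2,3) (|1−2| = |2−3| = 1); (5,2)–(6,1) (|5−6| = |2−1| = 1); (5,2)–(8,5) (|5−8| = |2−5| = 3).
Total attacking pairs: 5.

5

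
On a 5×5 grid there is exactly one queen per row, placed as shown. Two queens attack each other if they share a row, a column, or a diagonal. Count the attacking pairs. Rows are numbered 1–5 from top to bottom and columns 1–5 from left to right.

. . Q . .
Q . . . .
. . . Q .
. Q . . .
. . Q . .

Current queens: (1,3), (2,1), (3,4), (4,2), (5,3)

2

Same column: (1,3)–(5,3) (column 3).
Same diagonal: (4,2)–(5,3) (|4−5| = |2−3| = 1).
Total attacking pairs: 2.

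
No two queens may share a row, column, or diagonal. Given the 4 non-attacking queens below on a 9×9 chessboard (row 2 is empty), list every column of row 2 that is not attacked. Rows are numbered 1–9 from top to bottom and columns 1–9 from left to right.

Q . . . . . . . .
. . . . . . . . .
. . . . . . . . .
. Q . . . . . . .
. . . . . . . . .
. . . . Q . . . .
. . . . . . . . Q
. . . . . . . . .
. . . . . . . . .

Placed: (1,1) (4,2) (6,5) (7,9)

columns 3, 6, 7, 8

(1,1) attacks row 2 at column 1 and diagonals 2.
(4,2) attacks row 2 at column 2 and diagonals 4.
(6,5) attacks row 2 at column 5 and diagonals 1, 9.
(7,9) attacks row 2 at column 9 and diagonals 4.
Attacked columns: {1, 2, 4, 5, 9}. Safe: {3, 6, 7, 8}.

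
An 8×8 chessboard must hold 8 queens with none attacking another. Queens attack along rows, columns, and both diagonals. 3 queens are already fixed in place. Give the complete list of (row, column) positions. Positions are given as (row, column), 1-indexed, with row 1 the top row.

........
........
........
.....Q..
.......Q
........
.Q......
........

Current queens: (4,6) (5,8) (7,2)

Row 1: attacked by (4,6)→{3,6}; (5,8)→{4,8}; (7,2)→{2,8}. Safe: 1, 5, 7. Place at column 7.
Row 2: attacked by (1,7)→{6,7,8}; (4,6)→{4,6,8}; (5,8)→{5,8}; (7,2)→{2,7}. Safe: 1, 3. Place at column 3.
Row 3: attacked by (1,7)→{5,7}; (2,3)→{2,3,4}; (4,6)→{5,6,7}; (5,8)→{6,8}; (7,2)→{2,6}. Safe: 1. Place at column 1.
Row 6: attacked by (1,7)→{2,7}; (2,3)→{3,7}; (3,1)→{1,4}; (4,6)→{4,6,8}; (5,8)→{7,8}; (7,2)→{1,2,3}. Safe: 5. Place at column 5.
Row 8: attacked by (1,7)→{7}; (2,3)→{3}; (3,1)→{1,6}; (4,6)→{2,6}; (5,8)→{5,8}; (6,5)→{3,5,7}; (7,2)→{1,2,3}. Safe: 4. Place at column 4.
Columns [7, 3, 1, 6, 8, 5, 2, 4], r−c [-6, -1, 2, -2, -3, 1, 5, 4], r+c [8, 5, 4, 10, 13, 11, 9, 12] are all distinct, so no two queens attack.

(1,7) (2,3) (3,1) (4,6) (5,8) (6,5) (7,2) (8,4)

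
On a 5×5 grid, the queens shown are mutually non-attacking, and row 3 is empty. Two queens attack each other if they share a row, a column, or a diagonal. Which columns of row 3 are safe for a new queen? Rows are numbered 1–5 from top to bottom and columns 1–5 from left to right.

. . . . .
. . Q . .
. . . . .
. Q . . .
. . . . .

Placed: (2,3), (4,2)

(2,3) attacks row 3 at column 3 and diagonals 2, 4.
(4,2) attacks row 3 at column 2 and diagonals 1, 3.
Attacked columns: {1, 2, 3, 4}. Safe: {5}.

columns 5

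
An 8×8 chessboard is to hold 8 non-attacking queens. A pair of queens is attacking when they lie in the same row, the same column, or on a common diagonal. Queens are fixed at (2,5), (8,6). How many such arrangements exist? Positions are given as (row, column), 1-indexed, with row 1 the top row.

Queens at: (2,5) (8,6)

3

Branch on row 1: col 1 → 0; col 2 → 0; col 3 → 3; col 7 → 0; col 8 → 0.
Sum: 0 + 0 + 3 + 0 + 0 = 3.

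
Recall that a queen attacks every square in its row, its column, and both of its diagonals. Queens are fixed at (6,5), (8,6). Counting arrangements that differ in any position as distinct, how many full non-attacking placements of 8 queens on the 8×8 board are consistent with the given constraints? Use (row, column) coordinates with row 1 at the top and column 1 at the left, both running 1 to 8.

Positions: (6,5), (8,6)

3

Branch on row 1: col 1 → 0; col 2 → 0; col 3 → 0; col 4 → 1; col 7 → 1; col 8 → 1.
Sum: 0 + 0 + 0 + 1 + 1 + 1 = 3.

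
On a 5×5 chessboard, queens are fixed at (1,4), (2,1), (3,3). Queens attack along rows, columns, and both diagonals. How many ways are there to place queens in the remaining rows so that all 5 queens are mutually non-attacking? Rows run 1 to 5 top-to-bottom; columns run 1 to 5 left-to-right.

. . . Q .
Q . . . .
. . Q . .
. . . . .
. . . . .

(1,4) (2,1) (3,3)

1

Branch on row 4: col 5 → 1.
Sum: 1 = 1.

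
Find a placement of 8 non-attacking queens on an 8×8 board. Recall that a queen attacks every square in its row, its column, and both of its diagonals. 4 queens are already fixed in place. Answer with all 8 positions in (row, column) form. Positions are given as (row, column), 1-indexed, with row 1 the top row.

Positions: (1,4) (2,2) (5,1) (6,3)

Row 3: attacked by (1,4)→{2,4,6}; (2,2)→{1,2,3}; (5,1)→{1,3}; (6,3)→{3,6}. Safe: 5, 7, 8. Place at column 8.
Row 4: attacked by (1,4)→{1,4,7}; (2,2)→{2,4}; (3,8)→{7,8}; (5,1)→{1,2}; (6,3)→{1,3,5}. Safe: 6. Place at column 6.
Row 7: attacked by (1,4)→{4}; (2,2)→{2,7}; (3,8)→{4,8}; (4,6)→{3,6}; (5,1)→{1,3}; (6,3)→{2,3,4}. Safe: 5. Place at column 5.
Row 8: attacked by (1,4)→{4}; (2,2)→{2,8}; (3,8)→{3,8}; (4,6)→{2,6}; (5,1)→{1,4}; (6,3)→{1,3,5}; (7,5)→{4,5,6}. Safe: 7. Place at column 7.
Columns [4, 2, 8, 6, 1, 3, 5, 7], r−c [-3, 0, -5, -2, 4, 3, 2, 1], r+c [5, 4, 11, 10, 6, 9, 12, 15] are all distinct, so no two queens attack.

(1,4) (2,2) (3,8) (4,6) (5,1) (6,3) (7,5) (8,7)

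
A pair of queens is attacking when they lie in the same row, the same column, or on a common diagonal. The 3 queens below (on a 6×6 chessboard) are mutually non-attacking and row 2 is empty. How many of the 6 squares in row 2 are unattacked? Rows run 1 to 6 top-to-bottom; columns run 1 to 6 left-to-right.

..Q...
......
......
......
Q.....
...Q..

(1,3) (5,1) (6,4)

2

(1,3) attacks row 2 at column 3 and diagonals 2, 4.
(5,1) attacks row 2 at column 1 and diagonals 4.
(6,4) attacks row 2 at column 4.
Attacked columns: {1, 2, 3, 4}. Safe: {5, 6}.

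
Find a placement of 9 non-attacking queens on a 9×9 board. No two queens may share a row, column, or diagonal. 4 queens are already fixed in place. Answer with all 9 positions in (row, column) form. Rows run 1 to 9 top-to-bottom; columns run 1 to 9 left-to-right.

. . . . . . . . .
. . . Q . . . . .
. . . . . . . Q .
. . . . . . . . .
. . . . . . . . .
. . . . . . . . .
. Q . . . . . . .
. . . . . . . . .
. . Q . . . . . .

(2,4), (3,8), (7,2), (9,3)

Row 1: attacked by (2,4)→{3,4,5}; (3,8)→{6,8}; (7,2)→{2,8}; (9,3)→{3}. Safe: 1, 7, 9. Place at column 7.
Row 4: attacked by (1,7)→{4,7}; (2,4)→{2,4,6}; (3,8)→{7,8,9}; (7,2)→{2,5}; (9,3)→{3,8}. Safe: 1. Place at column 1.
Row 5: attacked by (1,7)→{3,7}; (2,4)→{1,4,7}; (3,8)→{6,8}; (4,1)→{1,2}; (7,2)→{2,4}; (9,3)→{3,7}. Safe: 5, 9. Place at column 5.
Row 6: attacked by (1,7)→{2,7}; (2,4)→{4,8}; (3,8)→{5,8}; (4,1)→{1,3}; (5,5)→{4,5,6}; (7,2)→{1,2,3}; (9,3)→{3,6}. Safe: 9. Place at column 9.
Row 8: attacked by (1,7)→{7}; (2,4)→{4}; (3,8)→{3,8}; (4,1)→{1,5}; (5,5)→{2,5,8}; (6,9)→{7,9}; (7,2)→{1,2,3}; (9,3)→{2,3,4}. Safe: 6. Place at column 6.
Columns [7, 4, 8, 1, 5, 9, 2, 6, 3], r−c [-6, -2, -5, 3, 0, -3, 5, 2, 6], r+c [8, 6, 11, 5, 10, 15, 9, 14, 12] are all distinct, so no two queens attack.

(1,7) (2,4) (3,8) (4,1) (5,5) (6,9) (7,2) (8,6) (9,3)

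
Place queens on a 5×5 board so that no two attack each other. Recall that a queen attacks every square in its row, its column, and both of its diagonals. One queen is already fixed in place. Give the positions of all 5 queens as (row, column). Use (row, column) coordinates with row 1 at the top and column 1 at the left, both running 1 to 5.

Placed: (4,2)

(1,3) (2,1) (3,4) (4,2) (5,5)

Row 1: attacked by (4,2)→{2,5}. Safe: 1, 3, 4. Place at column 3.
Row 2: attacked by (1,3)→{2,3,4}; (4,2)→{2,4}. Safe: 1, 5. Place at column 1.
Row 3: attacked by (1,3)→{1,3,5}; (2,1)→{1,2}; (4,2)→{1,2,3}. Safe: 4. Place at column 4.
Row 5: attacked by (1,3)→{3}; (2,1)→{1,4}; (3,4)→{2,4}; (4,2)→{1,2,3}. Safe: 5. Place at column 5.
Columns [3, 1, 4, 2, 5], r−c [-2, 1, -1, 2, 0], r+c [4, 3, 7, 6, 10] are all distinct, so no two queens attack.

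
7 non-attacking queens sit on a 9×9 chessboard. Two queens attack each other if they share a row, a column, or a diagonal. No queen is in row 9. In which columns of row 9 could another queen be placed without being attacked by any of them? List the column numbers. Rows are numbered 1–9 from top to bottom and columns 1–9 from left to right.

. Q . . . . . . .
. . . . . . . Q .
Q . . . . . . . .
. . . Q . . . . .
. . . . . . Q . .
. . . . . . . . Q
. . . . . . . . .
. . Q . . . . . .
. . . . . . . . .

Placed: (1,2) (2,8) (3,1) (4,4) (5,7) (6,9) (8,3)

columns 5

(1,2) attacks row 9 at column 2.
(2,8) attacks row 9 at column 8 and diagonals 1.
(3,1) attacks row 9 at column 1 and diagonals 7.
(4,4) attacks row 9 at column 4 and diagonals 9.
(5,7) attacks row 9 at column 7 and diagonals 3.
(6,9) attacks row 9 at column 9 and diagonals 6.
(8,3) attacks row 9 at column 3 and diagonals 2, 4.
Attacked columns: {1, 2, 3, 4, 6, 7, 8, 9}. Safe: {5}.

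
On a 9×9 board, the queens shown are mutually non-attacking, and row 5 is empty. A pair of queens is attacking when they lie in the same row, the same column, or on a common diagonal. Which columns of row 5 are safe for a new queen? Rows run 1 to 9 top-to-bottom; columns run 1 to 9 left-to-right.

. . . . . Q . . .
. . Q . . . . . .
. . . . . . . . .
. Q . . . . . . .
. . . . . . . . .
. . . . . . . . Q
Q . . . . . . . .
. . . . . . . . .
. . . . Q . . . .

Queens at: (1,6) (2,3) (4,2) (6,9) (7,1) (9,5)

columns 4, 7

(1,6) attacks row 5 at column 6 and diagonals 2.
(2,3) attacks row 5 at column 3 and diagonals 6.
(4,2) attacks row 5 at column 2 and diagonals 1, 3.
(6,9) attacks row 5 at column 9 and diagonals 8.
(7,1) attacks row 5 at column 1 and diagonals 3.
(9,5) attacks row 5 at column 5 and diagonals 1, 9.
Attacked columns: {1, 2, 3, 5, 6, 8, 9}. Safe: {4, 7}.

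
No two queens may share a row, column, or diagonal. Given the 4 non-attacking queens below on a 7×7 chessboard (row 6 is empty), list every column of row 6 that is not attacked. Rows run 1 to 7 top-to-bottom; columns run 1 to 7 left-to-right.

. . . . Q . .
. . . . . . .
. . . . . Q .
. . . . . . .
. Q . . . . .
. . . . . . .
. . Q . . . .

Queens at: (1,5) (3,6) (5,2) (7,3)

(1,5) attacks row 6 at column 5.
(3,6) attacks row 6 at column 6 and diagonals 3.
(5,2) attacks row 6 at column 2 and diagonals 1, 3.
(7,3) attacks row 6 at column 3 and diagonals 2, 4.
Attacked columns: {1, 2, 3, 4, 5, 6}. Safe: {7}.

columns 7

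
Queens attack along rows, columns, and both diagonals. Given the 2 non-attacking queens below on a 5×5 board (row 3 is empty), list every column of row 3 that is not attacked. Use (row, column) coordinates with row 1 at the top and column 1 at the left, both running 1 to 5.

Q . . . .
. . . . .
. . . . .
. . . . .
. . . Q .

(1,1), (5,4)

columns 5

(1,1) attacks row 3 at column 1 and diagonals 3.
(5,4) attacks row 3 at column 4 and diagonals 2.
Attacked columns: {1, 2, 3, 4}. Safe: {5}.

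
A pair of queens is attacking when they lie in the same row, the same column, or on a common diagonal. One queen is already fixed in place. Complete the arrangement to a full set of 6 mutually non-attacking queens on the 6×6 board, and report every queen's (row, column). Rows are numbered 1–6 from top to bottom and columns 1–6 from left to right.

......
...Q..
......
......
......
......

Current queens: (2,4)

(1,2) (2,4) (3,6) (4,1) (5,3) (6,5)

Row 1: attacked by (2,4)→{3,4,5}. Safe: 1, 2, 6. Place at column 2.
Row 3: attacked by (1,2)→{2,4}; (2,4)→{3,4,5}. Safe: 1, 6. Place at column 6.
Row 4: attacked by (1,2)→{2,5}; (2,4)→{2,4,6}; (3,6)→{5,6}. Safe: 1, 3. Place at column 1.
Row 5: attacked by (1,2)→{2,6}; (2,4)→{1,4}; (3,6)→{4,6}; (4,1)→{1,2}. Safe: 3, 5. Place at column 3.
Row 6: attacked by (1,2)→{2}; (2,4)→{4}; (3,6)→{3,6}; (4,1)→{1,3}; (5,3)→{2,3,4}. Safe: 5. Place at column 5.
Columns [2, 4, 6, 1, 3, 5], r−c [-1, -2, -3, 3, 2, 1], r+c [3, 6, 9, 5, 8, 11] are all distinct, so no two queens attack.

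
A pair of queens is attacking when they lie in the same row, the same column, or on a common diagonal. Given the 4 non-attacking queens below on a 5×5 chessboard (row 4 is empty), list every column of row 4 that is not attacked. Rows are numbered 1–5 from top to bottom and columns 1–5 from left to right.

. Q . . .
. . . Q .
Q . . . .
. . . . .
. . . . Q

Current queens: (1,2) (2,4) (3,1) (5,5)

(1,2) attacks row 4 at column 2 and diagonals 5.
(2,4) attacks row 4 at column 4 and diagonals 2.
(3,1) attacks row 4 at column 1 and diagonals 2.
(5,5) attacks row 4 at column 5 and diagonals 4.
Attacked columns: {1, 2, 4, 5}. Safe: {3}.

columns 3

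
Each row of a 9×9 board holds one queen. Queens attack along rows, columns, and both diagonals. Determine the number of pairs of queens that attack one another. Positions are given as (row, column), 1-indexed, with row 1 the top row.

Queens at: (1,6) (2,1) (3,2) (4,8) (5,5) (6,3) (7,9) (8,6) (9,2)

3

Same column: (1,6)–(8,6) (column 6); (3,2)–(9,2) (column 2).
Same diagonal: (2,1)–(3,2) (|2−3| = |1−2| = 1).
Total attacking pairs: 3.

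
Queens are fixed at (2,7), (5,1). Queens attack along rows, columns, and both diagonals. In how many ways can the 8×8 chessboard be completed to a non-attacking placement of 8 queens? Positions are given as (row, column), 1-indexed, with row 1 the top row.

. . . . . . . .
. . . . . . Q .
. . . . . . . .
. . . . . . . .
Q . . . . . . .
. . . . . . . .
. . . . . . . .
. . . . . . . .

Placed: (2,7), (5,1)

Branch on row 1: col 2 → 1; col 3 → 0; col 4 → 1.
Sum: 1 + 0 + 1 = 2.

2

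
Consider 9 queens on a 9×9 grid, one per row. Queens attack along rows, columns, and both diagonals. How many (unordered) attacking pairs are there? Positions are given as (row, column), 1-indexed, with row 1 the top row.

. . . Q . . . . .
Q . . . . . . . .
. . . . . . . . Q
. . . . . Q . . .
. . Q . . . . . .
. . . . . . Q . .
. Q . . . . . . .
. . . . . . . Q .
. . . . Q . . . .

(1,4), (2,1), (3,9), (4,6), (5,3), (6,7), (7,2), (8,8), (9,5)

0

All columns are distinct and no two queens satisfy |Δrow| = |Δcol|, so no pair attacks.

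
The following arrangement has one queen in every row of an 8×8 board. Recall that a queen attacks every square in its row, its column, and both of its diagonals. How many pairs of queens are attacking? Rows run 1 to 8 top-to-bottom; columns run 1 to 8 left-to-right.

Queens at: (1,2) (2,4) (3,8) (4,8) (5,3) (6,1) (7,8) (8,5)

4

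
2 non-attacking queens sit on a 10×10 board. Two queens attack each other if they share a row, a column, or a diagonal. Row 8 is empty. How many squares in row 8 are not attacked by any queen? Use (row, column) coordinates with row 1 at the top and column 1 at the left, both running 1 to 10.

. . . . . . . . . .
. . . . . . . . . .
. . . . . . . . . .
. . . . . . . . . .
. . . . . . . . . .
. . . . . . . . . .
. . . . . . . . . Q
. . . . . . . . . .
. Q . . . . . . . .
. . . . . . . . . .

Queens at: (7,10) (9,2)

(7,10) attacks row 8 at column 10 and diagonals 9.
(9,2) attacks row 8 at column 2 and diagonals 1, 3.
Attacked columns: {1, 2, 3, 9, 10}. Safe: {4, 5, 6, 7, 8}.

5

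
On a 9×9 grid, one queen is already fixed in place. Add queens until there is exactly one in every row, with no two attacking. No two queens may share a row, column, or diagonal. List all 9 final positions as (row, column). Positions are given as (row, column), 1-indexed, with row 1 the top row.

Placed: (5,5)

Row 1: attacked by (5,5)→{1,5,9}. Safe: 2, 3, 4, 6, 7, 8. Place at column 3.
Row 2: attacked by (1,3)→{2,3,4}; (5,5)→{2,5,8}. Safe: 1, 6, 7, 9. Place at column 1.
Row 3: attacked by (1,3)→{1,3,5}; (2,1)→{1,2}; (5,5)→{3,5,7}. Safe: 4, 6, 8, 9. Place at column 6.
Row 4: attacked by (1,3)→{3,6}; (2,1)→{1,3}; (3,6)→{5,6,7}; (5,5)→{4,5,6}. Safe: 2, 8, 9. Place at column 8.
Row 6: attacked by (1,3)→{3,8}; (2,1)→{1,5}; (3,6)→{3,6,9}; (4,8)→{6,8}; (5,5)→{4,5,6}. Safe: 2, 7. Place at column 2.
Row 7: attacked by (1,3)→{3,9}; (2,1)→{1,6}; (3,6)→{2,6}; (4,8)→{5,8}; (5,5)→{3,5,7}; (6,2)→{1,2,3}. Safe: 4. Place at column 4.
Row 8: attacked by (1,3)→{3}; (2,1)→{1,7}; (3,6)→{1,6}; (4,8)→{4,8}; (5,5)→{2,5,8}; (6,2)→{2,4}; (7,4)→{3,4,5}. Safe: 9. Place at column 9.
Row 9: attacked by (1,3)→{3}; (2,1)→{1,8}; (3,6)→{6}; (4,8)→{3,8}; (5,5)→{1,5,9}; (6,2)→{2,5}; (7,4)→{2,4,6}; (8,9)→{8,9}. Safe: 7. Place at column 7.
Columns [3, 1, 6, 8, 5, 2, 4, 9, 7], r−c [-2, 1, -3, -4, 0, 4, 3, -1, 2], r+c [4, 3, 9, 12, 10, 8, 11, 17, 16] are all distinct, so no two queens attack.

(1,3) (2,1) (3,6) (4,8) (5,5) (6,2) (7,4) (8,9) (9,7)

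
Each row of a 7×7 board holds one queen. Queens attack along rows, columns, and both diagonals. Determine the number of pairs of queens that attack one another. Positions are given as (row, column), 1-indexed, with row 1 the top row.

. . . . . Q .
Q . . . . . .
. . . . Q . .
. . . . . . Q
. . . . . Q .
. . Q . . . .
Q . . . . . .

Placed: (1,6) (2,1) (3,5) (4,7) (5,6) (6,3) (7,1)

Same column: (1,6)–(5,6) (column 6); (2,1)–(7,1) (column 1).
Same diagonal: (3,5)–(7,1) (|3−7| = |5−1| = 4); (4,7)–(5,6) (|4−5| = |7−6| = 1).
Total attacking pairs: 4.

4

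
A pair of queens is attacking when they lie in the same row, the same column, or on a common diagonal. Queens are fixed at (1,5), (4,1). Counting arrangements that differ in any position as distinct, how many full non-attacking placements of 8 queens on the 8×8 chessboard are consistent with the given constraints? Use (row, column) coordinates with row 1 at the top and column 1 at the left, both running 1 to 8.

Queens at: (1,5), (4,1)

Branch on row 2: col 2 → 2; col 7 → 1; col 8 → 2.
Sum: 2 + 1 + 2 = 5.

5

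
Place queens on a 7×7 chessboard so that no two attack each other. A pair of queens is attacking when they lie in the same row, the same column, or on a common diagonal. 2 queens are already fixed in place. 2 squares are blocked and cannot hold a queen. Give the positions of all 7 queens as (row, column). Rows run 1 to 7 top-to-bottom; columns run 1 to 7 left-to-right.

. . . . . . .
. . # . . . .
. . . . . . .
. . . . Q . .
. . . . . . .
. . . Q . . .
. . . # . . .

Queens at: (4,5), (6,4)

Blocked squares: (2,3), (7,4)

(1,3) (2,6) (3,2) (4,5) (5,1) (6,4) (7,7)

Row 1: attacked by (4,5)→{2,5}; (6,4)→{4}. Safe: 1, 3, 6, 7. Place at column 3.
Row 2: attacked by (1,3)→{2,3,4}; (4,5)→{3,5,7}; (6,4)→{4}. Blocked: 3. Safe: 1, 6. Place at column 6.
Row 3: attacked by (1,3)→{1,3,5}; (2,6)→{5,6,7}; (4,5)→{4,5,6}; (6,4)→{1,4,7}. Safe: 2. Place at column 2.
Row 5: attacked by (1,3)→{3,7}; (2,6)→{3,6}; (3,2)→{2,4}; (4,5)→{4,5,6}; (6,4)→{3,4,5}. Safe: 1. Place at column 1.
Row 7: attacked by (1,3)→{3}; (2,6)→{1,6}; (3,2)→{2,6}; (4,5)→{2,5}; (5,1)→{1,3}; (6,4)→{3,4,5}. Blocked: 4. Safe: 7. Place at column 7.
Columns [3, 6, 2, 5, 1, 4, 7], r−c [-2, -4, 1, -1, 4, 2, 0], r+c [4, 8, 5, 9, 6, 10, 14] are all distinct, so no two queens attack.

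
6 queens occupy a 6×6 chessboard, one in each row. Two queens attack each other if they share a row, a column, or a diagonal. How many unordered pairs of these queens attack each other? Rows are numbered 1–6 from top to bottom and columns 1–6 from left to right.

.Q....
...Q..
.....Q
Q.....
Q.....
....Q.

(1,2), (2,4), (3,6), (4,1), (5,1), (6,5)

2

Same column: (4,1)–(5,1) (column 1).
Same diagonal: (2,4)–(5,1) (|2−5| = |4−1| = 3).
Total attacking pairs: 2.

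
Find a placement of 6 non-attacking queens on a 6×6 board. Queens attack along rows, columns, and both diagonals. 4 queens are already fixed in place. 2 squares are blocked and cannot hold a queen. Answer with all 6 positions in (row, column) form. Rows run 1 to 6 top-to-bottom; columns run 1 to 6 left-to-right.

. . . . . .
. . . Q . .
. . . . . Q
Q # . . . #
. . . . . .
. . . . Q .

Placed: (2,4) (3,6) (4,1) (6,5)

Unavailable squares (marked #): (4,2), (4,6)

(1,2) (2,4) (3,6) (4,1) (5,3) (6,5)

Row 1: attacked by (2,4)→{3,4,5}; (3,6)→{4,6}; (4,1)→{1,4}; (6,5)→{5}. Safe: 2. Place at column 2.
Row 5: attacked by (1,2)→{2,6}; (2,4)→{1,4}; (3,6)→{4,6}; (4,1)→{1,2}; (6,5)→{4,5,6}. Safe: 3. Place at column 3.
Columns [2, 4, 6, 1, 3, 5], r−c [-1, -2, -3, 3, 2, 1], r+c [3, 6, 9, 5, 8, 11] are all distinct, so no two queens attack.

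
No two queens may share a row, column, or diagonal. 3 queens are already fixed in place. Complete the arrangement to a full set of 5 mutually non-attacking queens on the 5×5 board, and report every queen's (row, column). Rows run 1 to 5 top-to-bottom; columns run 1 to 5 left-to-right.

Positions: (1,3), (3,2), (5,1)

(1,3) (2,5) (3,2) (4,4) (5,1)

Row 2: attacked by (1,3)→{2,3,4}; (3,2)→{1,2,3}; (5,1)→{1,4}. Safe: 5. Place at column 5.
Row 4: attacked by (1,3)→{3}; (2,5)→{3,5}; (3,2)→{1,2,3}; (5,1)→{1,2}. Safe: 4. Place at column 4.
Columns [3, 5, 2, 4, 1], r−c [-2, -3, 1, 0, 4], r+c [4, 7, 5, 8, 6] are all distinct, so no two queens attack.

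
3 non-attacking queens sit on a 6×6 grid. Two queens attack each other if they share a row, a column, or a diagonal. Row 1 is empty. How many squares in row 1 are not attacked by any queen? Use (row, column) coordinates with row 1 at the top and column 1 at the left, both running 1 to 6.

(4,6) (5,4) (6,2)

(4,6) attacks row 1 at column 6 and diagonals 3.
(5,4) attacks row 1 at column 4.
(6,2) attacks row 1 at column 2.
Attacked columns: {2, 3, 4, 6}. Safe: {1, 5}.

2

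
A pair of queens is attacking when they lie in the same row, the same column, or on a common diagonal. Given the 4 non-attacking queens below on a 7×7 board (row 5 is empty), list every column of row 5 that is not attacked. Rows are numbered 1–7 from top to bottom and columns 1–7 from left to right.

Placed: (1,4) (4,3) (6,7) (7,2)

columns 1, 5

(1,4) attacks row 5 at column 4.
(4,3) attacks row 5 at column 3 and diagonals 2, 4.
(6,7) attacks row 5 at column 7 and diagonals 6.
(7,2) attacks row 5 at column 2 and diagonals 4.
Attacked columns: {2, 3, 4, 6, 7}. Safe: {1, 5}.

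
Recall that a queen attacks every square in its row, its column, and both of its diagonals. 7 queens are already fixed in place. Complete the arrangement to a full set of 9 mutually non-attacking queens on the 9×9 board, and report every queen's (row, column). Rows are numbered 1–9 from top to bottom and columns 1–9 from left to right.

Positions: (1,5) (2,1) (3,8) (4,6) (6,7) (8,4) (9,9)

Row 5: attacked by (1,5)→{1,5,9}; (2,1)→{1,4}; (3,8)→{6,8}; (4,6)→{5,6,7}; (6,7)→{6,7,8}; (8,4)→{1,4,7}; (9,9)→{5,9}. Safe: 2, 3. Place at column 3.
Row 7: attacked by (1,5)→{5}; (2,1)→{1,6}; (3,8)→{4,8}; (4,6)→{3,6,9}; (5,3)→{1,3,5}; (6,7)→{6,7,8}; (8,4)→{3,4,5}; (9,9)→{7,9}. Safe: 2. Place at column 2.
Columns [5, 1, 8, 6, 3, 7, 2, 4, 9], r−c [-4, 1, -5, -2, 2, -1, 5, 4, 0], r+c [6, 3, 11, 10, 8, 13, 9, 12, 18] are all distinct, so no two queens attack.

(1,5) (2,1) (3,8) (4,6) (5,3) (6,7) (7,2) (8,4) (9,9)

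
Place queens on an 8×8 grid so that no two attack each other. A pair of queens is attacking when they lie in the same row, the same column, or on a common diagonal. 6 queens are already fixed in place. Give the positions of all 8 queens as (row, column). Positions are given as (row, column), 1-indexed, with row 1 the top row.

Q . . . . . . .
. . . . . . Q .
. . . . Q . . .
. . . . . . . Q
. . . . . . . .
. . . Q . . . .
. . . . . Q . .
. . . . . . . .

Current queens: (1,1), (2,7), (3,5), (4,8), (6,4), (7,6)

Row 5: attacked by (1,1)→{1,5}; (2,7)→{4,7}; (3,5)→{3,5,7}; (4,8)→{7,8}; (6,4)→{3,4,5}; (7,6)→{4,6,8}. Safe: 2. Place at column 2.
Row 8: attacked by (1,1)→{1,8}; (2,7)→{1,7}; (3,5)→{5}; (4,8)→{4,8}; (5,2)→{2,5}; (6,4)→{2,4,6}; (7,6)→{5,6,7}. Safe: 3. Place at column 3.
Columns [1, 7, 5, 8, 2, 4, 6, 3], r−c [0, -5, -2, -4, 3, 2, 1, 5], r+c [2, 9, 8, 12, 7, 10, 13, 11] are all distinct, so no two queens attack.

(1,1) (2,7) (3,5) (4,8) (5,2) (6,4) (7,6) (8,3)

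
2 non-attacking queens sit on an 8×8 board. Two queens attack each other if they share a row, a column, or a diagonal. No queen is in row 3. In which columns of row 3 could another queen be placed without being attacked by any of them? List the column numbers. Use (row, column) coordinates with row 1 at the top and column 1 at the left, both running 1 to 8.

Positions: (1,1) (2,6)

columns 2, 4, 8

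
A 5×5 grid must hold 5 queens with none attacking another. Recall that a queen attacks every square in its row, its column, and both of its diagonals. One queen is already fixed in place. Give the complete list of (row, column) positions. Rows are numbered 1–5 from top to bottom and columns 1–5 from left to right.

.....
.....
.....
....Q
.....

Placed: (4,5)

Row 1: attacked by (4,5)→{2,5}. Safe: 1, 3, 4. Place at column 1.
Row 2: attacked by (1,1)→{1,2}; (4,5)→{3,5}. Safe: 4. Place at column 4.
Row 3: attacked by (1,1)→{1,3}; (2,4)→{3,4,5}; (4,5)→{4,5}. Safe: 2. Place at column 2.
Row 5: attacked by (1,1)→{1,5}; (2,4)→{1,4}; (3,2)→{2,4}; (4,5)→{4,5}. Safe: 3. Place at column 3.
Columns [1, 4, 2, 5, 3], r−c [0, -2, 1, -1, 2], r+c [2, 6, 5, 9, 8] are all distinct, so no two queens attack.

(1,1) (2,4) (3,2) (4,5) (5,3)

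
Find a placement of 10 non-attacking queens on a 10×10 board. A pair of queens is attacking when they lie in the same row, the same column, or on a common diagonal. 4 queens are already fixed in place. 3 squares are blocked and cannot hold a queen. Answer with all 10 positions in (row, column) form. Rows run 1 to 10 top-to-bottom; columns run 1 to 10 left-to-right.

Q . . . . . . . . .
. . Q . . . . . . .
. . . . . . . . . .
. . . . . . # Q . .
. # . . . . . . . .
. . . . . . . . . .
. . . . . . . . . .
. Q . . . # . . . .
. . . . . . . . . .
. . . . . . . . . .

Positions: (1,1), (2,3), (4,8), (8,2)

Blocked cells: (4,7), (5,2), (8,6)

(1,1) (2,3) (3,6) (4,8) (5,10) (6,5) (7,9) (8,2) (9,4) (10,7)

Row 3: attacked by (1,1)→{1,3}; (2,3)→{2,3,4}; (4,8)→{7,8,9}; (8,2)→{2,7}. Safe: 5, 6, 10. Place at column 6.
Row 5: attacked by (1,1)→{1,5}; (2,3)→{3,6}; (3,6)→{4,6,8}; (4,8)→{7,8,9}; (8,2)→{2,5}. Blocked: 2. Safe: 10. Place at column 10.
Row 6: attacked by (1,1)→{1,6}; (2,3)→{3,7}; (3,6)→{3,6,9}; (4,8)→{6,8,10}; (5,10)→{9,10}; (8,2)→{2,4}. Safe: 5. Place at column 5.
Row 7: attacked by (1,1)→{1,7}; (2,3)→{3,8}; (3,6)→{2,6,10}; (4,8)→{5,8}; (5,10)→{8,10}; (6,5)→{4,5,6}; (8,2)→{1,2,3}. Safe: 9. Place at column 9.
Row 9: attacked by (1,1)→{1,9}; (2,3)→{3,10}; (3,6)→{6}; (4,8)→{3,8}; (5,10)→{6,10}; (6,5)→{2,5,8}; (7,9)→{7,9}; (8,2)→{1,2,3}. Safe: 4. Place at column 4.
Row 10: attacked by (1,1)→{1,10}; (2,3)→{3}; (3,6)→{6}; (4,8)→{2,8}; (5,10)→{5,10}; (6,5)→{1,5,9}; (7,9)→{6,9}; (8,2)→{2,4}; (9,4)→{3,4,5}. Safe: 7. Place at column 7.
Columns [1, 3, 6, 8, 10, 5, 9, 2, 4, 7], r−c [0, -1, -3, -4, -5, 1, -2, 6, 5, 3], r+c [2, 5, 9, 12, 15, 11, 16, 10, 13, 17] are all distinct, so no two queens attack.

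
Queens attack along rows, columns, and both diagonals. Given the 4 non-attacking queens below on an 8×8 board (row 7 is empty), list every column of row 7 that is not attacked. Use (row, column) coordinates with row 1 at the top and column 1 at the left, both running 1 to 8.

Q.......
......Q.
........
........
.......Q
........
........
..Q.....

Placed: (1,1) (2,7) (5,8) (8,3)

(1,1) attacks row 7 at column 1 and diagonals 7.
(2,7) attacks row 7 at column 7 and diagonals 2.
(5,8) attacks row 7 at column 8 and diagonals 6.
(8,3) attacks row 7 at column 3 and diagonals 2, 4.
Attacked columns: {1, 2, 3, 4, 6, 7, 8}. Safe: {5}.

columns 5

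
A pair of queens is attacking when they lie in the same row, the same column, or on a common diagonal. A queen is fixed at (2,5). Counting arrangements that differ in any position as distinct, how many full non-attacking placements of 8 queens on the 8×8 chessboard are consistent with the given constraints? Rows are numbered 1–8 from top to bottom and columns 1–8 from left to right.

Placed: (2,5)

Branch on row 1: col 1 → 1; col 2 → 2; col 3 → 4; col 7 → 1; col 8 → 0.
Sum: 1 + 2 + 4 + 1 + 0 = 8.

8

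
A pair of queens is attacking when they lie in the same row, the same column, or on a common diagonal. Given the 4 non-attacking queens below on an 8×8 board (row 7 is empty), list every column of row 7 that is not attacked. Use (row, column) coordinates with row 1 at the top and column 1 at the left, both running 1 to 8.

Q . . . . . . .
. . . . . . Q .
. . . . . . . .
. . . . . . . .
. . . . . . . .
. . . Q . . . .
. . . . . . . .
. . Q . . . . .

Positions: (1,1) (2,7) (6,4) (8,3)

columns 6, 8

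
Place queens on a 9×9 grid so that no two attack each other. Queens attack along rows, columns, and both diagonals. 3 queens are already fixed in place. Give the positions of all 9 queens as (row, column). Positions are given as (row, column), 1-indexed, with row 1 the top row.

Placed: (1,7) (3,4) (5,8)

Row 2: attacked by (1,7)→{6,7,8}; (3,4)→{3,4,5}; (5,8)→{5,8}. Safe: 1, 2, 9. Place at column 2.
Row 4: attacked by (1,7)→{4,7}; (2,2)→{2,4}; (3,4)→{3,4,5}; (5,8)→{7,8,9}. Safe: 1, 6. Place at column 1.
Row 6: attacked by (1,7)→{2,7}; (2,2)→{2,6}; (3,4)→{1,4,7}; (4,1)→{1,3}; (5,8)→{7,8,9}. Safe: 5. Place at column 5.
Row 7: attacked by (1,7)→{1,7}; (2,2)→{2,7}; (3,4)→{4,8}; (4,1)→{1,4}; (5,8)→{6,8}; (6,5)→{4,5,6}. Safe: 3, 9. Place at column 9.
Row 8: attacked by (1,7)→{7}; (2,2)→{2,8}; (3,4)→{4,9}; (4,1)→{1,5}; (5,8)→{5,8}; (6,5)→{3,5,7}; (7,9)→{8,9}. Safe: 6. Place at column 6.
Row 9: attacked by (1,7)→{7}; (2,2)→{2,9}; (3,4)→{4}; (4,1)→{1,6}; (5,8)→{4,8}; (6,5)→{2,5,8}; (7,9)→{7,9}; (8,6)→{5,6,7}. Safe: 3. Place at column 3.
Columns [7, 2, 4, 1, 8, 5, 9, 6, 3], r−c [-6, 0, -1, 3, -3, 1, -2, 2, 6], r+c [8, 4, 7, 5, 13, 11, 16, 14, 12] are all distinct, so no two queens attack.

(1,7) (2,2) (3,4) (4,1) (5,8) (6,5) (7,9) (8,6) (9,3)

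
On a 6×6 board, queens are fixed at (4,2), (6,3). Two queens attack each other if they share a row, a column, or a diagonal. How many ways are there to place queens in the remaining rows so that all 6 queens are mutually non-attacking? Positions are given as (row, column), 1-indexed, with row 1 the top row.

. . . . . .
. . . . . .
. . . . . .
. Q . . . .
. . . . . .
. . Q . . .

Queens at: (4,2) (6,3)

Branch on row 1: col 1 → 0; col 4 → 1; col 6 → 0.
Sum: 0 + 1 + 0 = 1.

1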